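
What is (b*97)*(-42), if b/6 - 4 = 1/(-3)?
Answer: -89628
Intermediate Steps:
b = 22 (b = 24 + 6/(-3) = 24 + 6*(-⅓) = 24 - 2 = 22)
(b*97)*(-42) = (22*97)*(-42) = 2134*(-42) = -89628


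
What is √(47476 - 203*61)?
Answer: √35093 ≈ 187.33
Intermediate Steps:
√(47476 - 203*61) = √(47476 - 12383) = √35093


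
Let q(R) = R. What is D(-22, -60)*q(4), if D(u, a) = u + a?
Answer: -328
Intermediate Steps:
D(u, a) = a + u
D(-22, -60)*q(4) = (-60 - 22)*4 = -82*4 = -328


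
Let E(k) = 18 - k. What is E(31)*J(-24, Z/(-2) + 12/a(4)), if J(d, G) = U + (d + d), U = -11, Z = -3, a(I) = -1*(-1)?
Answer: 767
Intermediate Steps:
a(I) = 1
J(d, G) = -11 + 2*d (J(d, G) = -11 + (d + d) = -11 + 2*d)
E(31)*J(-24, Z/(-2) + 12/a(4)) = (18 - 1*31)*(-11 + 2*(-24)) = (18 - 31)*(-11 - 48) = -13*(-59) = 767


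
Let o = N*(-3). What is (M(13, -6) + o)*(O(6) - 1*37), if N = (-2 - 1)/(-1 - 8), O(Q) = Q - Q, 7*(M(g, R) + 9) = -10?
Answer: 2960/7 ≈ 422.86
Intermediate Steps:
M(g, R) = -73/7 (M(g, R) = -9 + (⅐)*(-10) = -9 - 10/7 = -73/7)
O(Q) = 0
N = ⅓ (N = -3/(-9) = -3*(-⅑) = ⅓ ≈ 0.33333)
o = -1 (o = (⅓)*(-3) = -1)
(M(13, -6) + o)*(O(6) - 1*37) = (-73/7 - 1)*(0 - 1*37) = -80*(0 - 37)/7 = -80/7*(-37) = 2960/7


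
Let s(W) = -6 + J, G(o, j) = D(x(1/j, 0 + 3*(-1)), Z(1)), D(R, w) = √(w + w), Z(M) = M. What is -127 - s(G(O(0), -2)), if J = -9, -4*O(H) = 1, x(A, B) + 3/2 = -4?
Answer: -112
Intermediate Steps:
x(A, B) = -11/2 (x(A, B) = -3/2 - 4 = -11/2)
D(R, w) = √2*√w (D(R, w) = √(2*w) = √2*√w)
O(H) = -¼ (O(H) = -¼*1 = -¼)
G(o, j) = √2 (G(o, j) = √2*√1 = √2*1 = √2)
s(W) = -15 (s(W) = -6 - 9 = -15)
-127 - s(G(O(0), -2)) = -127 - 1*(-15) = -127 + 15 = -112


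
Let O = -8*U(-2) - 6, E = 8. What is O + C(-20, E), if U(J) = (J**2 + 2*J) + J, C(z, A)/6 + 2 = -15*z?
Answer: 1798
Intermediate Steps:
C(z, A) = -12 - 90*z (C(z, A) = -12 + 6*(-15*z) = -12 - 90*z)
U(J) = J**2 + 3*J
O = 10 (O = -(-16)*(3 - 2) - 6 = -(-16) - 6 = -8*(-2) - 6 = 16 - 6 = 10)
O + C(-20, E) = 10 + (-12 - 90*(-20)) = 10 + (-12 + 1800) = 10 + 1788 = 1798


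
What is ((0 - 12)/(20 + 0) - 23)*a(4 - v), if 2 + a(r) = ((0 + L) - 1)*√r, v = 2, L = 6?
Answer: 236/5 - 118*√2 ≈ -119.68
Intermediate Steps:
a(r) = -2 + 5*√r (a(r) = -2 + ((0 + 6) - 1)*√r = -2 + (6 - 1)*√r = -2 + 5*√r)
((0 - 12)/(20 + 0) - 23)*a(4 - v) = ((0 - 12)/(20 + 0) - 23)*(-2 + 5*√(4 - 1*2)) = (-12/20 - 23)*(-2 + 5*√(4 - 2)) = (-12*1/20 - 23)*(-2 + 5*√2) = (-⅗ - 23)*(-2 + 5*√2) = -118*(-2 + 5*√2)/5 = 236/5 - 118*√2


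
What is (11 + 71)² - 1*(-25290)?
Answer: 32014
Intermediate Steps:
(11 + 71)² - 1*(-25290) = 82² + 25290 = 6724 + 25290 = 32014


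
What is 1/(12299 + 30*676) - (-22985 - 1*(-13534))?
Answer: 307904130/32579 ≈ 9451.0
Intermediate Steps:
1/(12299 + 30*676) - (-22985 - 1*(-13534)) = 1/(12299 + 20280) - (-22985 + 13534) = 1/32579 - 1*(-9451) = 1/32579 + 9451 = 307904130/32579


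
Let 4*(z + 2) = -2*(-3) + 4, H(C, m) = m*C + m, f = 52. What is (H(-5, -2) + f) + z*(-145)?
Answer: -25/2 ≈ -12.500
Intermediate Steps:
H(C, m) = m + C*m (H(C, m) = C*m + m = m + C*m)
z = ½ (z = -2 + (-2*(-3) + 4)/4 = -2 + (6 + 4)/4 = -2 + (¼)*10 = -2 + 5/2 = ½ ≈ 0.50000)
(H(-5, -2) + f) + z*(-145) = (-2*(1 - 5) + 52) + (½)*(-145) = (-2*(-4) + 52) - 145/2 = (8 + 52) - 145/2 = 60 - 145/2 = -25/2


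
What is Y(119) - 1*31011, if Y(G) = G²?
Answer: -16850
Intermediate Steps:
Y(119) - 1*31011 = 119² - 1*31011 = 14161 - 31011 = -16850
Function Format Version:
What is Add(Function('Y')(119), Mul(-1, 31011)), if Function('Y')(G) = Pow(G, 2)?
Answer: -16850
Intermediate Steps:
Add(Function('Y')(119), Mul(-1, 31011)) = Add(Pow(119, 2), Mul(-1, 31011)) = Add(14161, -31011) = -16850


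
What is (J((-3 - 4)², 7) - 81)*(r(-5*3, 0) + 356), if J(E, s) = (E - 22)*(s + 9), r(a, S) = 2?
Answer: 125658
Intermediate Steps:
J(E, s) = (-22 + E)*(9 + s)
(J((-3 - 4)², 7) - 81)*(r(-5*3, 0) + 356) = ((-198 - 22*7 + 9*(-3 - 4)² + (-3 - 4)²*7) - 81)*(2 + 356) = ((-198 - 154 + 9*(-7)² + (-7)²*7) - 81)*358 = ((-198 - 154 + 9*49 + 49*7) - 81)*358 = ((-198 - 154 + 441 + 343) - 81)*358 = (432 - 81)*358 = 351*358 = 125658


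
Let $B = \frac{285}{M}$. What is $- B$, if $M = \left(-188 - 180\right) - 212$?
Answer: $\frac{57}{116} \approx 0.49138$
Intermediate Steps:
$M = -580$ ($M = -368 - 212 = -580$)
$B = - \frac{57}{116}$ ($B = \frac{285}{-580} = 285 \left(- \frac{1}{580}\right) = - \frac{57}{116} \approx -0.49138$)
$- B = \left(-1\right) \left(- \frac{57}{116}\right) = \frac{57}{116}$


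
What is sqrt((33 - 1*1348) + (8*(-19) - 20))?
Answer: I*sqrt(1487) ≈ 38.562*I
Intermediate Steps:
sqrt((33 - 1*1348) + (8*(-19) - 20)) = sqrt((33 - 1348) + (-152 - 20)) = sqrt(-1315 - 172) = sqrt(-1487) = I*sqrt(1487)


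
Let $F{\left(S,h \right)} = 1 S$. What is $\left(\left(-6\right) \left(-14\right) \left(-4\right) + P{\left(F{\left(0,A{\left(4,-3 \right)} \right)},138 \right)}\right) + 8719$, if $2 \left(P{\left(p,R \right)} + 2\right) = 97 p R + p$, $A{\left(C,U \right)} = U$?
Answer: $8381$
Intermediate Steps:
$F{\left(S,h \right)} = S$
$P{\left(p,R \right)} = -2 + \frac{p}{2} + \frac{97 R p}{2}$ ($P{\left(p,R \right)} = -2 + \frac{97 p R + p}{2} = -2 + \frac{97 R p + p}{2} = -2 + \frac{p + 97 R p}{2} = -2 + \left(\frac{p}{2} + \frac{97 R p}{2}\right) = -2 + \frac{p}{2} + \frac{97 R p}{2}$)
$\left(\left(-6\right) \left(-14\right) \left(-4\right) + P{\left(F{\left(0,A{\left(4,-3 \right)} \right)},138 \right)}\right) + 8719 = \left(\left(-6\right) \left(-14\right) \left(-4\right) + \left(-2 + \frac{1}{2} \cdot 0 + \frac{97}{2} \cdot 138 \cdot 0\right)\right) + 8719 = \left(84 \left(-4\right) + \left(-2 + 0 + 0\right)\right) + 8719 = \left(-336 - 2\right) + 8719 = -338 + 8719 = 8381$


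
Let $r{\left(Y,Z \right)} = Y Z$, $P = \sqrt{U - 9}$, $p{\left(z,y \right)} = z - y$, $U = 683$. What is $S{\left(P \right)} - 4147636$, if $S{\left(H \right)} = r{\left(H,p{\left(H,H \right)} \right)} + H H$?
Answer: $-4146962$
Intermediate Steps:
$P = \sqrt{674}$ ($P = \sqrt{683 - 9} = \sqrt{674} \approx 25.962$)
$S{\left(H \right)} = H^{2}$ ($S{\left(H \right)} = H \left(H - H\right) + H H = H 0 + H^{2} = 0 + H^{2} = H^{2}$)
$S{\left(P \right)} - 4147636 = \left(\sqrt{674}\right)^{2} - 4147636 = 674 - 4147636 = -4146962$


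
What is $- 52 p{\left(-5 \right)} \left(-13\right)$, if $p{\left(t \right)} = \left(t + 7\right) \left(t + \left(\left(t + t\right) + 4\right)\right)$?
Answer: $-14872$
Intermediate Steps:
$p{\left(t \right)} = \left(4 + 3 t\right) \left(7 + t\right)$ ($p{\left(t \right)} = \left(7 + t\right) \left(t + \left(2 t + 4\right)\right) = \left(7 + t\right) \left(t + \left(4 + 2 t\right)\right) = \left(7 + t\right) \left(4 + 3 t\right) = \left(4 + 3 t\right) \left(7 + t\right)$)
$- 52 p{\left(-5 \right)} \left(-13\right) = - 52 \left(28 + 3 \left(-5\right)^{2} + 25 \left(-5\right)\right) \left(-13\right) = - 52 \left(28 + 3 \cdot 25 - 125\right) \left(-13\right) = - 52 \left(28 + 75 - 125\right) \left(-13\right) = \left(-52\right) \left(-22\right) \left(-13\right) = 1144 \left(-13\right) = -14872$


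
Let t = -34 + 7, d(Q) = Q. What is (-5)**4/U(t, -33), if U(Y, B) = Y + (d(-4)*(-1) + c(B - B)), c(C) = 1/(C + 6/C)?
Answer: -625/23 ≈ -27.174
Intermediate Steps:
t = -27
U(Y, B) = 4 + Y (U(Y, B) = Y + (-4*(-1) + (B - B)/(6 + (B - B)**2)) = Y + (4 + 0/(6 + 0**2)) = Y + (4 + 0/(6 + 0)) = Y + (4 + 0/6) = Y + (4 + 0*(1/6)) = Y + (4 + 0) = Y + 4 = 4 + Y)
(-5)**4/U(t, -33) = (-5)**4/(4 - 27) = 625/(-23) = 625*(-1/23) = -625/23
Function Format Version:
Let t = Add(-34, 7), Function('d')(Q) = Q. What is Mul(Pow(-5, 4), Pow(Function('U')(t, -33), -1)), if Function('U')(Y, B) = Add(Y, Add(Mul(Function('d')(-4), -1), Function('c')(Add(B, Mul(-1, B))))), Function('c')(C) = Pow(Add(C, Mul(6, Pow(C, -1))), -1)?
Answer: Rational(-625, 23) ≈ -27.174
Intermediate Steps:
t = -27
Function('U')(Y, B) = Add(4, Y) (Function('U')(Y, B) = Add(Y, Add(Mul(-4, -1), Mul(Add(B, Mul(-1, B)), Pow(Add(6, Pow(Add(B, Mul(-1, B)), 2)), -1)))) = Add(Y, Add(4, Mul(0, Pow(Add(6, Pow(0, 2)), -1)))) = Add(Y, Add(4, Mul(0, Pow(Add(6, 0), -1)))) = Add(Y, Add(4, Mul(0, Pow(6, -1)))) = Add(Y, Add(4, Mul(0, Rational(1, 6)))) = Add(Y, Add(4, 0)) = Add(Y, 4) = Add(4, Y))
Mul(Pow(-5, 4), Pow(Function('U')(t, -33), -1)) = Mul(Pow(-5, 4), Pow(Add(4, -27), -1)) = Mul(625, Pow(-23, -1)) = Mul(625, Rational(-1, 23)) = Rational(-625, 23)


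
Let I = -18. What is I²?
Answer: 324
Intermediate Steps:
I² = (-18)² = 324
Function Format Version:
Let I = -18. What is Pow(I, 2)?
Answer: 324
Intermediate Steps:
Pow(I, 2) = Pow(-18, 2) = 324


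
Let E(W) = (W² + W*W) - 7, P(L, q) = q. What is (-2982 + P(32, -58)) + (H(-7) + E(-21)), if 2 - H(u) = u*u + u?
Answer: -2205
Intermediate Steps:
H(u) = 2 - u - u² (H(u) = 2 - (u*u + u) = 2 - (u² + u) = 2 - (u + u²) = 2 + (-u - u²) = 2 - u - u²)
E(W) = -7 + 2*W² (E(W) = (W² + W²) - 7 = 2*W² - 7 = -7 + 2*W²)
(-2982 + P(32, -58)) + (H(-7) + E(-21)) = (-2982 - 58) + ((2 - 1*(-7) - 1*(-7)²) + (-7 + 2*(-21)²)) = -3040 + ((2 + 7 - 1*49) + (-7 + 2*441)) = -3040 + ((2 + 7 - 49) + (-7 + 882)) = -3040 + (-40 + 875) = -3040 + 835 = -2205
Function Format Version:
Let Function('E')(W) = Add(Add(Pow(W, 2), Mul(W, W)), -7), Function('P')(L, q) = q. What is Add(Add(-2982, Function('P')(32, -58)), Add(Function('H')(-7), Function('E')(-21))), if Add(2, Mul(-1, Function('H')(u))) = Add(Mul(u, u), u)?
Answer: -2205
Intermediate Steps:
Function('H')(u) = Add(2, Mul(-1, u), Mul(-1, Pow(u, 2))) (Function('H')(u) = Add(2, Mul(-1, Add(Mul(u, u), u))) = Add(2, Mul(-1, Add(Pow(u, 2), u))) = Add(2, Mul(-1, Add(u, Pow(u, 2)))) = Add(2, Add(Mul(-1, u), Mul(-1, Pow(u, 2)))) = Add(2, Mul(-1, u), Mul(-1, Pow(u, 2))))
Function('E')(W) = Add(-7, Mul(2, Pow(W, 2))) (Function('E')(W) = Add(Add(Pow(W, 2), Pow(W, 2)), -7) = Add(Mul(2, Pow(W, 2)), -7) = Add(-7, Mul(2, Pow(W, 2))))
Add(Add(-2982, Function('P')(32, -58)), Add(Function('H')(-7), Function('E')(-21))) = Add(Add(-2982, -58), Add(Add(2, Mul(-1, -7), Mul(-1, Pow(-7, 2))), Add(-7, Mul(2, Pow(-21, 2))))) = Add(-3040, Add(Add(2, 7, Mul(-1, 49)), Add(-7, Mul(2, 441)))) = Add(-3040, Add(Add(2, 7, -49), Add(-7, 882))) = Add(-3040, Add(-40, 875)) = Add(-3040, 835) = -2205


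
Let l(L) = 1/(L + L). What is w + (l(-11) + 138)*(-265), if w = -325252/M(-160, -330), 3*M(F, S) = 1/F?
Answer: 3433856845/22 ≈ 1.5608e+8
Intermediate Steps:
M(F, S) = 1/(3*F)
w = 156120960 (w = -325252/((1/3)/(-160)) = -325252/((1/3)*(-1/160)) = -325252/(-1/480) = -325252*(-480) = 156120960)
l(L) = 1/(2*L)
w + (l(-11) + 138)*(-265) = 156120960 + ((1/2)/(-11) + 138)*(-265) = 156120960 + ((1/2)*(-1/11) + 138)*(-265) = 156120960 + (-1/22 + 138)*(-265) = 156120960 + (3035/22)*(-265) = 156120960 - 804275/22 = 3433856845/22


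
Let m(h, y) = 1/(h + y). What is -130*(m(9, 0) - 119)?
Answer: 139100/9 ≈ 15456.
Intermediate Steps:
-130*(m(9, 0) - 119) = -130*(1/(9 + 0) - 119) = -130*(1/9 - 119) = -130*(⅑ - 119) = -130*(-1070/9) = 139100/9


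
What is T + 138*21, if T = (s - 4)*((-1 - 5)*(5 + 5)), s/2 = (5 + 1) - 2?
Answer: 2658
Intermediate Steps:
s = 8 (s = 2*((5 + 1) - 2) = 2*(6 - 2) = 2*4 = 8)
T = -240 (T = (8 - 4)*((-1 - 5)*(5 + 5)) = 4*(-6*10) = 4*(-60) = -240)
T + 138*21 = -240 + 138*21 = -240 + 2898 = 2658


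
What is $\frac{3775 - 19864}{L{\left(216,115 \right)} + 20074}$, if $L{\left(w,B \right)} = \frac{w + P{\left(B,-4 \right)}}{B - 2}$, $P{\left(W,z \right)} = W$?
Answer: $- \frac{606019}{756231} \approx -0.80137$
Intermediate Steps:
$L{\left(w,B \right)} = \frac{B + w}{-2 + B}$ ($L{\left(w,B \right)} = \frac{w + B}{B - 2} = \frac{B + w}{-2 + B}$)
$\frac{3775 - 19864}{L{\left(216,115 \right)} + 20074} = \frac{3775 - 19864}{\frac{115 + 216}{-2 + 115} + 20074} = - \frac{16089}{\frac{1}{113} \cdot 331 + 20074} = - \frac{16089}{\frac{331}{113} + 20074} = - \frac{16089}{\frac{2268693}{113}} = \left(-16089\right) \frac{113}{2268693} = - \frac{606019}{756231}$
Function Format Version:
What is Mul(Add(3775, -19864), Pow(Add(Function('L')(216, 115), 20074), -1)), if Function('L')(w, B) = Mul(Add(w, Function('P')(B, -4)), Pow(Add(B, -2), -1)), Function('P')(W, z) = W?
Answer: Rational(-606019, 756231) ≈ -0.80137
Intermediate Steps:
Function('L')(w, B) = Mul(Pow(Add(-2, B), -1), Add(B, w)) (Function('L')(w, B) = Mul(Add(w, B), Pow(Add(B, -2), -1)) = Mul(Add(B, w), Pow(Add(-2, B), -1)) = Mul(Pow(Add(-2, B), -1), Add(B, w)))
Mul(Add(3775, -19864), Pow(Add(Function('L')(216, 115), 20074), -1)) = Mul(Add(3775, -19864), Pow(Add(Mul(Pow(Add(-2, 115), -1), Add(115, 216)), 20074), -1)) = Mul(-16089, Pow(Add(Mul(Pow(113, -1), 331), 20074), -1)) = Mul(-16089, Pow(Add(Mul(Rational(1, 113), 331), 20074), -1)) = Mul(-16089, Pow(Add(Rational(331, 113), 20074), -1)) = Mul(-16089, Pow(Rational(2268693, 113), -1)) = Mul(-16089, Rational(113, 2268693)) = Rational(-606019, 756231)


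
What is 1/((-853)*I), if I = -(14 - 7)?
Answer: 1/5971 ≈ 0.00016748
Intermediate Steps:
I = -7 (I = -1*7 = -7)
1/((-853)*I) = 1/(-853*(-7)) = -1/853*(-1/7) = 1/5971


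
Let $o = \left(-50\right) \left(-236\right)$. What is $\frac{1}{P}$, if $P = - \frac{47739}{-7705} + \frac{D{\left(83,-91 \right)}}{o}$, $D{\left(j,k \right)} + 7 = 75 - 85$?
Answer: $\frac{18183800}{112637843} \approx 0.16144$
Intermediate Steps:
$D{\left(j,k \right)} = -17$ ($D{\left(j,k \right)} = -7 + \left(75 - 85\right) = -7 - 10 = -17$)
$o = 11800$
$P = \frac{112637843}{18183800}$ ($P = - \frac{47739}{-7705} - \frac{17}{11800} = \left(-47739\right) \left(- \frac{1}{7705}\right) - \frac{17}{11800} = \frac{47739}{7705} - \frac{17}{11800} = \frac{112637843}{18183800} \approx 6.1944$)
$\frac{1}{P} = \frac{1}{\frac{112637843}{18183800}} = \frac{18183800}{112637843}$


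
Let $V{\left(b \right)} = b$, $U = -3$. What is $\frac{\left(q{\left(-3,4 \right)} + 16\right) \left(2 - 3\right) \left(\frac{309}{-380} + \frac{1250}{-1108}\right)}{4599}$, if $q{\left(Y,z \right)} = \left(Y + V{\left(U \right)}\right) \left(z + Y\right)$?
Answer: $\frac{204343}{48409074} \approx 0.0042212$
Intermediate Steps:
$q{\left(Y,z \right)} = \left(-3 + Y\right) \left(Y + z\right)$ ($q{\left(Y,z \right)} = \left(Y - 3\right) \left(z + Y\right) = \left(-3 + Y\right) \left(Y + z\right)$)
$\frac{\left(q{\left(-3,4 \right)} + 16\right) \left(2 - 3\right) \left(\frac{309}{-380} + \frac{1250}{-1108}\right)}{4599} = \frac{\left(\left(\left(-3\right)^{2} - -9 - 12 - 12\right) + 16\right) \left(2 - 3\right) \left(\frac{309}{-380} + \frac{1250}{-1108}\right)}{4599} = \left(\left(9 + 9 - 12 - 12\right) + 16\right) \left(-1\right) \left(309 \left(- \frac{1}{380}\right) + 1250 \left(- \frac{1}{1108}\right)\right) \frac{1}{4599} = \left(-6 + 16\right) \left(-1\right) \left(- \frac{309}{380} - \frac{625}{554}\right) \frac{1}{4599} = 10 \left(-1\right) \left(- \frac{204343}{105260}\right) \frac{1}{4599} = \left(-10\right) \left(- \frac{204343}{105260}\right) \frac{1}{4599} = \frac{204343}{10526} \cdot \frac{1}{4599} = \frac{204343}{48409074}$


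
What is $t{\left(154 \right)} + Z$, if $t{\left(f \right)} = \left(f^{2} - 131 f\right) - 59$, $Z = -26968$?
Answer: $-23485$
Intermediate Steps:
$t{\left(f \right)} = -59 + f^{2} - 131 f$
$t{\left(154 \right)} + Z = \left(-59 + 154^{2} - 20174\right) - 26968 = \left(-59 + 23716 - 20174\right) - 26968 = 3483 - 26968 = -23485$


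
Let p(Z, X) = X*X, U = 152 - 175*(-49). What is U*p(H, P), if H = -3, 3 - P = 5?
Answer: 34908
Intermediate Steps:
P = -2 (P = 3 - 1*5 = 3 - 5 = -2)
U = 8727 (U = 152 + 8575 = 8727)
p(Z, X) = X²
U*p(H, P) = 8727*(-2)² = 8727*4 = 34908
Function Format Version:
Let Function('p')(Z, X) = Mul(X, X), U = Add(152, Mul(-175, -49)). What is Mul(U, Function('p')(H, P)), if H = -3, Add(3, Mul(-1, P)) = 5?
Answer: 34908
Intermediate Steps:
P = -2 (P = Add(3, Mul(-1, 5)) = Add(3, -5) = -2)
U = 8727 (U = Add(152, 8575) = 8727)
Function('p')(Z, X) = Pow(X, 2)
Mul(U, Function('p')(H, P)) = Mul(8727, Pow(-2, 2)) = Mul(8727, 4) = 34908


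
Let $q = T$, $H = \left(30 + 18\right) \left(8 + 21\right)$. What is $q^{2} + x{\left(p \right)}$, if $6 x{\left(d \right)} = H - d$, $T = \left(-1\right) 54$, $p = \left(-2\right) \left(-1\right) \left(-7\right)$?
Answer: $\frac{9451}{3} \approx 3150.3$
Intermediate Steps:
$H = 1392$ ($H = 48 \cdot 29 = 1392$)
$p = -14$ ($p = 2 \left(-7\right) = -14$)
$T = -54$
$x{\left(d \right)} = 232 - \frac{d}{6}$ ($x{\left(d \right)} = \frac{1392 - d}{6} = 232 - \frac{d}{6}$)
$q = -54$
$q^{2} + x{\left(p \right)} = \left(-54\right)^{2} + \left(232 - - \frac{7}{3}\right) = 2916 + \left(232 + \frac{7}{3}\right) = 2916 + \frac{703}{3} = \frac{9451}{3}$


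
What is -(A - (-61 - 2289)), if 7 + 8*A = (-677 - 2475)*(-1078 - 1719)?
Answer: -8834937/8 ≈ -1.1044e+6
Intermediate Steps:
A = 8816137/8 (A = -7/8 + ((-677 - 2475)*(-1078 - 1719))/8 = -7/8 + (-3152*(-2797))/8 = -7/8 + (⅛)*8816144 = -7/8 + 1102018 = 8816137/8 ≈ 1.1020e+6)
-(A - (-61 - 2289)) = -(8816137/8 - (-61 - 2289)) = -(8816137/8 - 1*(-2350)) = -(8816137/8 + 2350) = -1*8834937/8 = -8834937/8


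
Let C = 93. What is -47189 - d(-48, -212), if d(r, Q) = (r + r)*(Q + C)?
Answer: -58613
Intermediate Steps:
d(r, Q) = 2*r*(93 + Q) (d(r, Q) = (r + r)*(Q + 93) = (2*r)*(93 + Q) = 2*r*(93 + Q))
-47189 - d(-48, -212) = -47189 - 2*(-48)*(93 - 212) = -47189 - 2*(-48)*(-119) = -47189 - 1*11424 = -47189 - 11424 = -58613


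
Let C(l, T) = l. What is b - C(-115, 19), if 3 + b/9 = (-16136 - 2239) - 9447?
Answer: -250310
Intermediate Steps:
b = -250425 (b = -27 + 9*((-16136 - 2239) - 9447) = -27 + 9*(-18375 - 9447) = -27 + 9*(-27822) = -27 - 250398 = -250425)
b - C(-115, 19) = -250425 - 1*(-115) = -250425 + 115 = -250310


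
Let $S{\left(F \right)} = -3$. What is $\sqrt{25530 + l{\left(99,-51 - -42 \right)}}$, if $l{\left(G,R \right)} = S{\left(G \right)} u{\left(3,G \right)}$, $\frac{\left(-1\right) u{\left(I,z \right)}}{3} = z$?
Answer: $\sqrt{26421} \approx 162.55$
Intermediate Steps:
$u{\left(I,z \right)} = - 3 z$
$l{\left(G,R \right)} = 9 G$ ($l{\left(G,R \right)} = - 3 \left(- 3 G\right) = 9 G$)
$\sqrt{25530 + l{\left(99,-51 - -42 \right)}} = \sqrt{25530 + 9 \cdot 99} = \sqrt{25530 + 891} = \sqrt{26421}$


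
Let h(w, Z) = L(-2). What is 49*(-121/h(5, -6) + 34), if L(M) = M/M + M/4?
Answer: -10192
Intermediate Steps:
L(M) = 1 + M/4 (L(M) = 1 + M*(¼) = 1 + M/4)
h(w, Z) = ½ (h(w, Z) = 1 + (¼)*(-2) = 1 - ½ = ½)
49*(-121/h(5, -6) + 34) = 49*(-121/½ + 34) = 49*(-121*2 + 34) = 49*(-242 + 34) = 49*(-208) = -10192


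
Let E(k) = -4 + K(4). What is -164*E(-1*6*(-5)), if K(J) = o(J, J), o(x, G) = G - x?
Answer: 656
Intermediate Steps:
K(J) = 0 (K(J) = J - J = 0)
E(k) = -4 (E(k) = -4 + 0 = -4)
-164*E(-1*6*(-5)) = -164*(-4) = 656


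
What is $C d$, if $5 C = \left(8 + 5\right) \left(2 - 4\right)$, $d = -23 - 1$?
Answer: $\frac{624}{5} \approx 124.8$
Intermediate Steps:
$d = -24$ ($d = -23 - 1 = -24$)
$C = - \frac{26}{5}$ ($C = \frac{\left(8 + 5\right) \left(2 - 4\right)}{5} = \frac{13 \left(-2\right)}{5} = \frac{1}{5} \left(-26\right) = - \frac{26}{5} \approx -5.2$)
$C d = \left(- \frac{26}{5}\right) \left(-24\right) = \frac{624}{5}$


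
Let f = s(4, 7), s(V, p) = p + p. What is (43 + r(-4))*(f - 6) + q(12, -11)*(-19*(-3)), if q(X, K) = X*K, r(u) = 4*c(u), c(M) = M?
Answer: -7308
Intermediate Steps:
s(V, p) = 2*p
r(u) = 4*u
f = 14 (f = 2*7 = 14)
q(X, K) = K*X
(43 + r(-4))*(f - 6) + q(12, -11)*(-19*(-3)) = (43 + 4*(-4))*(14 - 6) + (-11*12)*(-19*(-3)) = (43 - 16)*8 - 132*57 = 27*8 - 7524 = 216 - 7524 = -7308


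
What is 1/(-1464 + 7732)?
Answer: 1/6268 ≈ 0.00015954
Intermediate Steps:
1/(-1464 + 7732) = 1/6268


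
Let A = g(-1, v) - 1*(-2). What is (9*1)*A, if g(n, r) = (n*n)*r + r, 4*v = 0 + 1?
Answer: 45/2 ≈ 22.500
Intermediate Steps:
v = ¼ (v = (0 + 1)/4 = (¼)*1 = ¼ ≈ 0.25000)
g(n, r) = r + r*n² (g(n, r) = n²*r + r = r*n² + r = r + r*n²)
A = 5/2 (A = (1 + (-1)²)/4 - 1*(-2) = (1 + 1)/4 + 2 = (¼)*2 + 2 = ½ + 2 = 5/2 ≈ 2.5000)
(9*1)*A = (9*1)*(5/2) = 9*(5/2) = 45/2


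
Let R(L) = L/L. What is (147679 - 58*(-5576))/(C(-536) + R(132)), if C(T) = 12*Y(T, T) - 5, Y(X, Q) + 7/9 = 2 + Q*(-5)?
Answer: 1413261/96512 ≈ 14.643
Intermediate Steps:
Y(X, Q) = 11/9 - 5*Q (Y(X, Q) = -7/9 + (2 + Q*(-5)) = -7/9 + (2 - 5*Q) = 11/9 - 5*Q)
R(L) = 1
C(T) = 29/3 - 60*T (C(T) = 12*(11/9 - 5*T) - 5 = (44/3 - 60*T) - 5 = 29/3 - 60*T)
(147679 - 58*(-5576))/(C(-536) + R(132)) = (147679 - 58*(-5576))/((29/3 - 60*(-536)) + 1) = (147679 + 323408)/((29/3 + 32160) + 1) = 471087/(96509/3 + 1) = 471087/(96512/3) = 471087*(3/96512) = 1413261/96512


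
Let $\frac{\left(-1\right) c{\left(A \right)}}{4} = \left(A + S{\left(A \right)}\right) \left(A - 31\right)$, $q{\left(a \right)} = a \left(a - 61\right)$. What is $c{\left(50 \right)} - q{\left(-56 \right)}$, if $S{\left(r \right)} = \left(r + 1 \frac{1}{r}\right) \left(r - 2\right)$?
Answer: $- \frac{4820624}{25} \approx -1.9283 \cdot 10^{5}$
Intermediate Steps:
$q{\left(a \right)} = a \left(-61 + a\right)$
$S{\left(r \right)} = \left(-2 + r\right) \left(r + \frac{1}{r}\right)$ ($S{\left(r \right)} = \left(r + \frac{1}{r}\right) \left(-2 + r\right) = \left(-2 + r\right) \left(r + \frac{1}{r}\right)$)
$c{\left(A \right)} = - 4 \left(-31 + A\right) \left(1 + A^{2} - A - \frac{2}{A}\right)$ ($c{\left(A \right)} = - 4 \left(A + \left(1 + A^{2} - 2 A - \frac{2}{A}\right)\right) \left(A - 31\right) = - 4 \left(1 + A^{2} - A - \frac{2}{A}\right) \left(-31 + A\right) = - 4 \left(-31 + A\right) \left(1 + A^{2} - A - \frac{2}{A}\right)$)
$c{\left(50 \right)} - q{\left(-56 \right)} = \left(132 - \frac{248}{50} - 6400 - 4 \cdot 50^{3} + 128 \cdot 50^{2}\right) - - 56 \left(-61 - 56\right) = \left(132 - \frac{124}{25} - 6400 - 500000 + 128 \cdot 2500\right) - \left(-56\right) \left(-117\right) = \left(132 - \frac{124}{25} - 6400 - 500000 + 320000\right) - 6552 = - \frac{4656824}{25} - 6552 = - \frac{4820624}{25}$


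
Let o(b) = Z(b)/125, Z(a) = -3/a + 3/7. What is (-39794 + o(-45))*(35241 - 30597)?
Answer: -808514514504/4375 ≈ -1.8480e+8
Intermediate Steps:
Z(a) = 3/7 - 3/a (Z(a) = -3/a + 3*(⅐) = -3/a + 3/7 = 3/7 - 3/a)
o(b) = 3/875 - 3/(125*b) (o(b) = (3/7 - 3/b)/125 = (3/7 - 3/b)*(1/125) = 3/875 - 3/(125*b))
(-39794 + o(-45))*(35241 - 30597) = (-39794 + (3/875)*(-7 - 45)/(-45))*(35241 - 30597) = (-39794 + (3/875)*(-1/45)*(-52))*4644 = (-39794 + 52/13125)*4644 = -522296198/13125*4644 = -808514514504/4375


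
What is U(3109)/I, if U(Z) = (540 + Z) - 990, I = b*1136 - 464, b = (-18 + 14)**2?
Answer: 2659/17712 ≈ 0.15012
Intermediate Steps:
b = 16 (b = (-4)**2 = 16)
I = 17712 (I = 16*1136 - 464 = 18176 - 464 = 17712)
U(Z) = -450 + Z
U(3109)/I = (-450 + 3109)/17712 = 2659*(1/17712) = 2659/17712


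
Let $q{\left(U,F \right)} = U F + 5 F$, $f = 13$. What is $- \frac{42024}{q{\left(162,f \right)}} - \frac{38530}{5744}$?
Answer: $- \frac{162517243}{6235112} \approx -26.065$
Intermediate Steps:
$q{\left(U,F \right)} = 5 F + F U$ ($q{\left(U,F \right)} = F U + 5 F = 5 F + F U$)
$- \frac{42024}{q{\left(162,f \right)}} - \frac{38530}{5744} = - \frac{42024}{13 \left(5 + 162\right)} - \frac{38530}{5744} = - \frac{42024}{13 \cdot 167} - \frac{19265}{2872} = - \frac{42024}{2171} - \frac{19265}{2872} = - \frac{162517243}{6235112}$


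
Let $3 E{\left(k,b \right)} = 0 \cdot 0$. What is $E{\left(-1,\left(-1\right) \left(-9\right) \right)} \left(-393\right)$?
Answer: $0$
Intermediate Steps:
$E{\left(k,b \right)} = 0$ ($E{\left(k,b \right)} = \frac{0 \cdot 0}{3} = \frac{1}{3} \cdot 0 = 0$)
$E{\left(-1,\left(-1\right) \left(-9\right) \right)} \left(-393\right) = 0 \left(-393\right) = 0$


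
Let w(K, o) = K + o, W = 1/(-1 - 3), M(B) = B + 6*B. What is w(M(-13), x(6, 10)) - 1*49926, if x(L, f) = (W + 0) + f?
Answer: -200029/4 ≈ -50007.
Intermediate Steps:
M(B) = 7*B
W = -¼ (W = 1/(-4) = -¼ ≈ -0.25000)
x(L, f) = -¼ + f (x(L, f) = (-¼ + 0) + f = -¼ + f)
w(M(-13), x(6, 10)) - 1*49926 = (7*(-13) + (-¼ + 10)) - 1*49926 = (-91 + 39/4) - 49926 = -325/4 - 49926 = -200029/4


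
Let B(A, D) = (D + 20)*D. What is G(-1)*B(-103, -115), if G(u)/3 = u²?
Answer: 32775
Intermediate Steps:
B(A, D) = D*(20 + D) (B(A, D) = (20 + D)*D = D*(20 + D))
G(u) = 3*u²
G(-1)*B(-103, -115) = (3*(-1)²)*(-115*(20 - 115)) = (3*1)*(-115*(-95)) = 3*10925 = 32775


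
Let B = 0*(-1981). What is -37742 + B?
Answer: -37742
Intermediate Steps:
B = 0
-37742 + B = -37742 + 0 = -37742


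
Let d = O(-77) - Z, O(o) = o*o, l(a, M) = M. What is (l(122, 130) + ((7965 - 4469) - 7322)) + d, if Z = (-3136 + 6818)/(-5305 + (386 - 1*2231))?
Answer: 7984816/3575 ≈ 2233.5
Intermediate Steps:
O(o) = o²
Z = -1841/3575 (Z = 3682/(-5305 + (386 - 2231)) = 3682/(-5305 - 1845) = 3682/(-7150) = 3682*(-1/7150) = -1841/3575 ≈ -0.51497)
d = 21198016/3575 (d = (-77)² - 1*(-1841/3575) = 5929 + 1841/3575 = 21198016/3575 ≈ 5929.5)
(l(122, 130) + ((7965 - 4469) - 7322)) + d = (130 + ((7965 - 4469) - 7322)) + 21198016/3575 = (130 + (3496 - 7322)) + 21198016/3575 = (130 - 3826) + 21198016/3575 = -3696 + 21198016/3575 = 7984816/3575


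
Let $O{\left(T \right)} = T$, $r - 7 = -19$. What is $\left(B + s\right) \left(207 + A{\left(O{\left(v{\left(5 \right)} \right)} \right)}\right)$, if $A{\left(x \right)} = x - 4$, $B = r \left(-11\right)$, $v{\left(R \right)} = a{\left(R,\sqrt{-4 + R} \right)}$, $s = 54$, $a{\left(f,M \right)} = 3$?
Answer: $38316$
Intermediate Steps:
$r = -12$ ($r = 7 - 19 = -12$)
$v{\left(R \right)} = 3$
$B = 132$ ($B = \left(-12\right) \left(-11\right) = 132$)
$A{\left(x \right)} = -4 + x$
$\left(B + s\right) \left(207 + A{\left(O{\left(v{\left(5 \right)} \right)} \right)}\right) = \left(132 + 54\right) \left(207 + \left(-4 + 3\right)\right) = 186 \left(207 - 1\right) = 186 \cdot 206 = 38316$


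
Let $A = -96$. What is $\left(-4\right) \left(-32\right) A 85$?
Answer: $-1044480$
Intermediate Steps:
$\left(-4\right) \left(-32\right) A 85 = \left(-4\right) \left(-32\right) \left(-96\right) 85 = 128 \left(-96\right) 85 = \left(-12288\right) 85 = -1044480$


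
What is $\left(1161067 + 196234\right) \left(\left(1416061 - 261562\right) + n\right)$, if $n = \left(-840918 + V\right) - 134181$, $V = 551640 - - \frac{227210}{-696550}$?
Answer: $\frac{69114538517115179}{69655} \approx 9.9224 \cdot 10^{11}$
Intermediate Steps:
$V = \frac{38424461479}{69655}$ ($V = 551640 - \left(-227210\right) \left(- \frac{1}{696550}\right) = 551640 - \frac{22721}{69655} = \frac{38424461479}{69655} \approx 5.5164 \cdot 10^{5}$)
$n = - \frac{29496059366}{69655}$ ($n = \left(-840918 + \frac{38424461479}{69655}\right) - 134181 = - \frac{20149681811}{69655} - 134181 = - \frac{29496059366}{69655} \approx -4.2346 \cdot 10^{5}$)
$\left(1161067 + 196234\right) \left(\left(1416061 - 261562\right) + n\right) = \left(1161067 + 196234\right) \left(\left(1416061 - 261562\right) - \frac{29496059366}{69655}\right) = 1357301 \left(1154499 - \frac{29496059366}{69655}\right) = 1357301 \cdot \frac{50920568479}{69655} = \frac{69114538517115179}{69655}$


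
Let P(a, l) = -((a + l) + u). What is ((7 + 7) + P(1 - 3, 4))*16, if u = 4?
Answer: 128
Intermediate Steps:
P(a, l) = -4 - a - l (P(a, l) = -((a + l) + 4) = -(4 + a + l) = -4 - a - l)
((7 + 7) + P(1 - 3, 4))*16 = ((7 + 7) + (-4 - (1 - 3) - 1*4))*16 = (14 + (-4 - 1*(-2) - 4))*16 = (14 + (-4 + 2 - 4))*16 = (14 - 6)*16 = 8*16 = 128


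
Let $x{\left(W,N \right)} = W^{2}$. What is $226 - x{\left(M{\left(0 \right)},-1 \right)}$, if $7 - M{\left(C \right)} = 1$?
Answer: $190$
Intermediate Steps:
$M{\left(C \right)} = 6$ ($M{\left(C \right)} = 7 - 1 = 6$)
$226 - x{\left(M{\left(0 \right)},-1 \right)} = 226 - 6^{2} = 226 - 36 = 190$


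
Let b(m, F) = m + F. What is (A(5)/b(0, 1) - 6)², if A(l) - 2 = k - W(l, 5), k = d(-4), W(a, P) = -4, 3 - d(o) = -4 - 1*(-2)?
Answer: 25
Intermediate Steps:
d(o) = 5 (d(o) = 3 - (-4 - 1*(-2)) = 3 - (-4 + 2) = 3 - 1*(-2) = 3 + 2 = 5)
k = 5
b(m, F) = F + m
A(l) = 11 (A(l) = 2 + (5 - 1*(-4)) = 2 + (5 + 4) = 2 + 9 = 11)
(A(5)/b(0, 1) - 6)² = (11/(1 + 0) - 6)² = (11/1 - 6)² = (11*1 - 6)² = (11 - 6)² = 5² = 25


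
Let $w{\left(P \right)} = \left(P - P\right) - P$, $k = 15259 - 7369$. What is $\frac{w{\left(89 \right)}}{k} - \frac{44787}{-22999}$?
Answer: $\frac{351322519}{181462110} \approx 1.9361$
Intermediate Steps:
$k = 7890$
$w{\left(P \right)} = - P$ ($w{\left(P \right)} = 0 - P = - P$)
$\frac{w{\left(89 \right)}}{k} - \frac{44787}{-22999} = \frac{\left(-1\right) 89}{7890} - \frac{44787}{-22999} = \left(-89\right) \frac{1}{7890} - - \frac{44787}{22999} = - \frac{89}{7890} + \frac{44787}{22999} = \frac{351322519}{181462110}$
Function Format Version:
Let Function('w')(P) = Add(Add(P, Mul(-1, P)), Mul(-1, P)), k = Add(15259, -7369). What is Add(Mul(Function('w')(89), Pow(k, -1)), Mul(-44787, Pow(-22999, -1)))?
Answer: Rational(351322519, 181462110) ≈ 1.9361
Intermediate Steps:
k = 7890
Function('w')(P) = Mul(-1, P) (Function('w')(P) = Add(0, Mul(-1, P)) = Mul(-1, P))
Add(Mul(Function('w')(89), Pow(k, -1)), Mul(-44787, Pow(-22999, -1))) = Add(Mul(Mul(-1, 89), Pow(7890, -1)), Mul(-44787, Pow(-22999, -1))) = Add(Mul(-89, Rational(1, 7890)), Mul(-44787, Rational(-1, 22999))) = Add(Rational(-89, 7890), Rational(44787, 22999)) = Rational(351322519, 181462110)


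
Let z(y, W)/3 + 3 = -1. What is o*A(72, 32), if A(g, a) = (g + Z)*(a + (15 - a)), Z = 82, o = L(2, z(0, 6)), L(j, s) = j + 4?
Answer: 13860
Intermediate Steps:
z(y, W) = -12 (z(y, W) = -9 + 3*(-1) = -9 - 3 = -12)
L(j, s) = 4 + j
o = 6 (o = 4 + 2 = 6)
A(g, a) = 1230 + 15*g (A(g, a) = (g + 82)*(a + (15 - a)) = (82 + g)*15 = 1230 + 15*g)
o*A(72, 32) = 6*(1230 + 15*72) = 6*(1230 + 1080) = 6*2310 = 13860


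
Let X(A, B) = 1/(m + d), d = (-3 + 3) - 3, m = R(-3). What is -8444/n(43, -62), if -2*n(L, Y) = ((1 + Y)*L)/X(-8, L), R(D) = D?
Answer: 8444/7869 ≈ 1.0731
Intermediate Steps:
m = -3
d = -3 (d = 0 - 3 = -3)
X(A, B) = -⅙ (X(A, B) = 1/(-3 - 3) = 1/(-6) = -⅙)
n(L, Y) = 3*L*(1 + Y) (n(L, Y) = -(1 + Y)*L/(2*(-⅙)) = -L*(1 + Y)*(-6)/2 = -(-3)*L*(1 + Y) = 3*L*(1 + Y))
-8444/n(43, -62) = -8444*1/(129*(1 - 62)) = -8444/(3*43*(-61)) = -8444/(-7869) = -8444*(-1/7869) = 8444/7869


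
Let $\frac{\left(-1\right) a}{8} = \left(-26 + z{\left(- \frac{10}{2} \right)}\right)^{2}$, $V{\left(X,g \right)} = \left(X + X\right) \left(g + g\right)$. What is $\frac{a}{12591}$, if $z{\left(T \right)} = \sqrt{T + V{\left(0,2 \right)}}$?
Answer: $- \frac{5368}{12591} + \frac{416 i \sqrt{5}}{12591} \approx -0.42634 + 0.073879 i$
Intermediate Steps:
$V{\left(X,g \right)} = 4 X g$ ($V{\left(X,g \right)} = 2 X 2 g = 4 X g$)
$z{\left(T \right)} = \sqrt{T}$ ($z{\left(T \right)} = \sqrt{T + 4 \cdot 0 \cdot 2} = \sqrt{T + 0} = \sqrt{T}$)
$a = - 8 \left(-26 + i \sqrt{5}\right)^{2}$ ($a = - 8 \left(-26 + \sqrt{- \frac{10}{2}}\right)^{2} = - 8 \left(-26 + \sqrt{\left(-10\right) \frac{1}{2}}\right)^{2} = - 8 \left(-26 + \sqrt{-5}\right)^{2} = - 8 \left(-26 + i \sqrt{5}\right)^{2} \approx -5368.0 + 930.2 i$)
$\frac{a}{12591} = \frac{-5368 + 416 i \sqrt{5}}{12591} = \left(-5368 + 416 i \sqrt{5}\right) \frac{1}{12591} = - \frac{5368}{12591} + \frac{416 i \sqrt{5}}{12591}$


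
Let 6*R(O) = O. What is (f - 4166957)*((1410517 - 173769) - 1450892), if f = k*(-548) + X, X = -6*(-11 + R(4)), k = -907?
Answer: 785878285696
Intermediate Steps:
R(O) = O/6
X = 62 (X = -6*(-11 + (1/6)*4) = -6*(-11 + 2/3) = -6*(-31/3) = 62)
f = 497098 (f = -907*(-548) + 62 = 497036 + 62 = 497098)
(f - 4166957)*((1410517 - 173769) - 1450892) = (497098 - 4166957)*((1410517 - 173769) - 1450892) = -3669859*(1236748 - 1450892) = -3669859*(-214144) = 785878285696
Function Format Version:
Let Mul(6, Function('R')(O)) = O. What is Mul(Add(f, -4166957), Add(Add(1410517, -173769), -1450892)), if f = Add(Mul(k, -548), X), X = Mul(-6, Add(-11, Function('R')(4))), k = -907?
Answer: 785878285696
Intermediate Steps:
Function('R')(O) = Mul(Rational(1, 6), O)
X = 62 (X = Mul(-6, Add(-11, Mul(Rational(1, 6), 4))) = Mul(-6, Add(-11, Rational(2, 3))) = Mul(-6, Rational(-31, 3)) = 62)
f = 497098 (f = Add(Mul(-907, -548), 62) = Add(497036, 62) = 497098)
Mul(Add(f, -4166957), Add(Add(1410517, -173769), -1450892)) = Mul(Add(497098, -4166957), Add(Add(1410517, -173769), -1450892)) = Mul(-3669859, Add(1236748, -1450892)) = Mul(-3669859, -214144) = 785878285696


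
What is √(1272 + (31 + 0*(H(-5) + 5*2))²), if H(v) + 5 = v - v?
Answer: √2233 ≈ 47.255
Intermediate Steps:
H(v) = -5 (H(v) = -5 + (v - v) = -5 + 0 = -5)
√(1272 + (31 + 0*(H(-5) + 5*2))²) = √(1272 + (31 + 0*(-5 + 5*2))²) = √(1272 + (31 + 0*(-5 + 10))²) = √(1272 + (31 + 0*5)²) = √(1272 + (31 + 0)²) = √(1272 + 31²) = √(1272 + 961) = √2233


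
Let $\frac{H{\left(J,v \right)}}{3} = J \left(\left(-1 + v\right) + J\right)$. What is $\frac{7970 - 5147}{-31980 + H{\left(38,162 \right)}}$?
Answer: $- \frac{941}{3098} \approx -0.30374$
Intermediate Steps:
$H{\left(J,v \right)} = 3 J \left(-1 + J + v\right)$ ($H{\left(J,v \right)} = 3 J \left(\left(-1 + v\right) + J\right) = 3 J \left(-1 + J + v\right)$)
$\frac{7970 - 5147}{-31980 + H{\left(38,162 \right)}} = \frac{7970 - 5147}{-31980 + 3 \cdot 38 \left(-1 + 38 + 162\right)} = \frac{2823}{-31980 + 3 \cdot 38 \cdot 199} = \frac{2823}{-31980 + 22686} = \frac{2823}{-9294} = 2823 \left(- \frac{1}{9294}\right) = - \frac{941}{3098}$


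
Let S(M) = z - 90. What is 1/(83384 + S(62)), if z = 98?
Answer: 1/83392 ≈ 1.1992e-5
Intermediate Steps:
S(M) = 8 (S(M) = 98 - 90 = 8)
1/(83384 + S(62)) = 1/(83384 + 8) = 1/83392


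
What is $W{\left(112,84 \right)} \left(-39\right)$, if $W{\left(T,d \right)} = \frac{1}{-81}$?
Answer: $\frac{13}{27} \approx 0.48148$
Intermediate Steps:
$W{\left(T,d \right)} = - \frac{1}{81}$
$W{\left(112,84 \right)} \left(-39\right) = \left(- \frac{1}{81}\right) \left(-39\right) = \frac{13}{27}$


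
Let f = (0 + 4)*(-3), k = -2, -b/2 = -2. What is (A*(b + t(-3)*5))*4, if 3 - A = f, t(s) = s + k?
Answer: -1260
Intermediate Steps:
b = 4 (b = -2*(-2) = 4)
t(s) = -2 + s (t(s) = s - 2 = -2 + s)
f = -12 (f = 4*(-3) = -12)
A = 15 (A = 3 - 1*(-12) = 3 + 12 = 15)
(A*(b + t(-3)*5))*4 = (15*(4 + (-2 - 3)*5))*4 = (15*(4 - 5*5))*4 = (15*(4 - 25))*4 = (15*(-21))*4 = -315*4 = -1260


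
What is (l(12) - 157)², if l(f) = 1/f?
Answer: 3545689/144 ≈ 24623.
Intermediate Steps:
(l(12) - 157)² = (1/12 - 157)² = (-1883/12)² = 3545689/144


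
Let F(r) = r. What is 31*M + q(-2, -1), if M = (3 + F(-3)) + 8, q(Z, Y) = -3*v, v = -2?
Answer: 254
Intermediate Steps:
q(Z, Y) = 6 (q(Z, Y) = -3*(-2) = 6)
M = 8 (M = (3 - 3) + 8 = 0 + 8 = 8)
31*M + q(-2, -1) = 31*8 + 6 = 248 + 6 = 254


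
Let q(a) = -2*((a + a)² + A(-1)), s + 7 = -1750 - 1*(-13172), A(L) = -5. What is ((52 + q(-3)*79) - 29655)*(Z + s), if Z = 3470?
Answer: -513547385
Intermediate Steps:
s = 11415 (s = -7 + (-1750 - 1*(-13172)) = -7 + (-1750 + 13172) = -7 + 11422 = 11415)
q(a) = 10 - 8*a² (q(a) = -2*((a + a)² - 5) = -2*((2*a)² - 5) = -2*(4*a² - 5) = -2*(-5 + 4*a²) = 10 - 8*a²)
((52 + q(-3)*79) - 29655)*(Z + s) = ((52 + (10 - 8*(-3)²)*79) - 29655)*(3470 + 11415) = ((52 + (10 - 8*9)*79) - 29655)*14885 = ((52 + (10 - 72)*79) - 29655)*14885 = ((52 - 62*79) - 29655)*14885 = ((52 - 4898) - 29655)*14885 = (-4846 - 29655)*14885 = -34501*14885 = -513547385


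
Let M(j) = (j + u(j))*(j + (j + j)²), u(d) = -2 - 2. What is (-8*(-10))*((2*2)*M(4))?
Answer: 0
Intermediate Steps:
u(d) = -4
M(j) = (-4 + j)*(j + 4*j²) (M(j) = (j - 4)*(j + (j + j)²) = (-4 + j)*(j + (2*j)²) = (-4 + j)*(j + 4*j²))
(-8*(-10))*((2*2)*M(4)) = (-8*(-10))*((2*2)*(4*(-4 - 15*4 + 4*4²))) = 80*(4*(4*(-4 - 60 + 4*16))) = 80*(4*(4*(-4 - 60 + 64))) = 80*(4*(4*0)) = 80*(4*0) = 80*0 = 0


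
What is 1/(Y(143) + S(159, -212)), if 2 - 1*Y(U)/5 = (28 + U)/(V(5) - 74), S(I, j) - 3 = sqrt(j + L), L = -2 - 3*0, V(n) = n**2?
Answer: 36554/1369939 - 2401*I*sqrt(214)/2739878 ≈ 0.026683 - 0.012819*I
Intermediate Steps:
L = -2 (L = -2 + 0 = -2)
S(I, j) = 3 + sqrt(-2 + j) (S(I, j) = 3 + sqrt(j - 2) = 3 + sqrt(-2 + j))
Y(U) = 90/7 + 5*U/49 (Y(U) = 10 - 5*(28 + U)/(5**2 - 74) = 10 - 5*(28 + U)/(25 - 74) = 10 - 5*(28 + U)/(-49) = 10 - 5*(28 + U)*(-1)/49 = 10 - 5*(-4/7 - U/49) = 10 + (20/7 + 5*U/49) = 90/7 + 5*U/49)
1/(Y(143) + S(159, -212)) = 1/((90/7 + (5/49)*143) + (3 + sqrt(-2 - 212))) = 1/((90/7 + 715/49) + (3 + sqrt(-214))) = 1/(1345/49 + (3 + I*sqrt(214))) = 1/(1492/49 + I*sqrt(214))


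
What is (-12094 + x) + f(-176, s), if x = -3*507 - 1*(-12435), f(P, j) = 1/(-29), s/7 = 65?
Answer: -34221/29 ≈ -1180.0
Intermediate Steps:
s = 455 (s = 7*65 = 455)
f(P, j) = -1/29
x = 10914 (x = -1521 + 12435 = 10914)
(-12094 + x) + f(-176, s) = (-12094 + 10914) - 1/29 = -1180 - 1/29 = -34221/29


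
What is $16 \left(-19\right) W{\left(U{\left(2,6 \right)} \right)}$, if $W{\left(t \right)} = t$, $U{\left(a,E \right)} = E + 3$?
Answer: $-2736$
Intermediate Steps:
$U{\left(a,E \right)} = 3 + E$
$16 \left(-19\right) W{\left(U{\left(2,6 \right)} \right)} = 16 \left(-19\right) \left(3 + 6\right) = \left(-304\right) 9 = -2736$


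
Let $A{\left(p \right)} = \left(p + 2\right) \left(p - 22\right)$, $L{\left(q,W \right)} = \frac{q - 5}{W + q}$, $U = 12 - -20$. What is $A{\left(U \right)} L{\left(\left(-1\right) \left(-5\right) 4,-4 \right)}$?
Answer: $\frac{1275}{4} \approx 318.75$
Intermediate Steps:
$U = 32$ ($U = 12 + 20 = 32$)
$L{\left(q,W \right)} = \frac{-5 + q}{W + q}$
$A{\left(p \right)} = \left(-22 + p\right) \left(2 + p\right)$ ($A{\left(p \right)} = \left(2 + p\right) \left(-22 + p\right) = \left(-22 + p\right) \left(2 + p\right)$)
$A{\left(U \right)} L{\left(\left(-1\right) \left(-5\right) 4,-4 \right)} = \left(-44 + 32^{2} - 640\right) \frac{-5 + \left(-1\right) \left(-5\right) 4}{-4 + \left(-1\right) \left(-5\right) 4} = \left(-44 + 1024 - 640\right) \frac{-5 + 5 \cdot 4}{-4 + 5 \cdot 4} = 340 \frac{-5 + 20}{-4 + 20} = 340 \cdot \frac{1}{16} \cdot 15 = 340 \cdot \frac{15}{16} = \frac{1275}{4}$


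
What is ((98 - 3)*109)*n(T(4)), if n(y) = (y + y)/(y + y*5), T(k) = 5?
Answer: 10355/3 ≈ 3451.7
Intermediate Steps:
n(y) = 1/3 (n(y) = (2*y)/(y + 5*y) = (2*y)/((6*y)) = (2*y)*(1/(6*y)) = 1/3)
((98 - 3)*109)*n(T(4)) = ((98 - 3)*109)*(1/3) = (95*109)*(1/3) = 10355*(1/3) = 10355/3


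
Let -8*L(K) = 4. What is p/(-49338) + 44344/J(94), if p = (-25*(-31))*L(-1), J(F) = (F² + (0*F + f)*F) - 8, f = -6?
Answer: 547761643/101932308 ≈ 5.3738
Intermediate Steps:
J(F) = -8 + F² - 6*F (J(F) = (F² + (0*F - 6)*F) - 8 = (F² + (0 - 6)*F) - 8 = (F² - 6*F) - 8 = -8 + F² - 6*F)
L(K) = -½ (L(K) = -⅛*4 = -½)
p = -775/2 (p = -25*(-31)*(-½) = 775*(-½) = -775/2 ≈ -387.50)
p/(-49338) + 44344/J(94) = -775/2/(-49338) + 44344/(-8 + 94² - 6*94) = -775/2*(-1/49338) + 44344/(-8 + 8836 - 564) = 775/98676 + 44344/8264 = 775/98676 + 44344*(1/8264) = 775/98676 + 5543/1033 = 547761643/101932308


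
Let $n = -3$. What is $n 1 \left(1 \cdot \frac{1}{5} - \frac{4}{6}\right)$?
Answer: $\frac{7}{5} \approx 1.4$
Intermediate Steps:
$n 1 \left(1 \cdot \frac{1}{5} - \frac{4}{6}\right) = \left(-3\right) 1 \left(1 \cdot \frac{1}{5} - \frac{4}{6}\right) = - 3 \left(1 \cdot \frac{1}{5} - \frac{2}{3}\right) = - 3 \left(\frac{1}{5} - \frac{2}{3}\right) = \left(-3\right) \left(- \frac{7}{15}\right) = \frac{7}{5}$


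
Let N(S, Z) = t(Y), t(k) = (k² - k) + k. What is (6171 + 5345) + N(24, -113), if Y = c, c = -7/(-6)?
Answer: 414625/36 ≈ 11517.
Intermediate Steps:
c = 7/6 (c = -7*(-⅙) = 7/6 ≈ 1.1667)
Y = 7/6 ≈ 1.1667
t(k) = k²
N(S, Z) = 49/36 (N(S, Z) = (7/6)² = 49/36)
(6171 + 5345) + N(24, -113) = (6171 + 5345) + 49/36 = 11516 + 49/36 = 414625/36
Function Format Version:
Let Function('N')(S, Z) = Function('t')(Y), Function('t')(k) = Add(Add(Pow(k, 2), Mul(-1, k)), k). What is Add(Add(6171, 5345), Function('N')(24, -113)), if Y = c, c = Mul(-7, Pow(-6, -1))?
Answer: Rational(414625, 36) ≈ 11517.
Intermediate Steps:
c = Rational(7, 6) (c = Mul(-7, Rational(-1, 6)) = Rational(7, 6) ≈ 1.1667)
Y = Rational(7, 6) ≈ 1.1667
Function('t')(k) = Pow(k, 2)
Function('N')(S, Z) = Rational(49, 36) (Function('N')(S, Z) = Pow(Rational(7, 6), 2) = Rational(49, 36))
Add(Add(6171, 5345), Function('N')(24, -113)) = Add(Add(6171, 5345), Rational(49, 36)) = Add(11516, Rational(49, 36)) = Rational(414625, 36)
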